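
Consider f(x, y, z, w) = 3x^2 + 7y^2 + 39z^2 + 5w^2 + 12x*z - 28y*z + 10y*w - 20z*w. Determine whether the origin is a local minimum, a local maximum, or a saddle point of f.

The Hessian at the origin is H = [[6, 0, 12, 0], [0, 14, -28, 10], [12, -28, 78, -20], [0, 10, -20, 10]].
Row-reducing H symmetrically gives the diagonal entries 6, 14, -2, 20/7.
That gives 3 positive, 1 negative pivots.
H is indefinite, so the origin is a saddle point.

saddle point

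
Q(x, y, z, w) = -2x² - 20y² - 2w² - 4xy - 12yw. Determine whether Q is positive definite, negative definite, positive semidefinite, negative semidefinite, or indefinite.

negative semidefinite

Write A = [[-2, -2, 0, 0], [-2, -20, 0, -6], [0, 0, 0, 0], [0, -6, 0, -2]].
Congruent diagonalization of A (simultaneous row and column reduction) yields pivots -2, -18, 0, 0.
That gives 2 negative, 2 zero pivots.
Hence Q is negative semidefinite.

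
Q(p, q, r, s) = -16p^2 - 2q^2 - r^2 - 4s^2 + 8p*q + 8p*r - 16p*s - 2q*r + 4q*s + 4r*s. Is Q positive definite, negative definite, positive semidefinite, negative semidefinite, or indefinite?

The symmetric matrix is A = [[-16, 4, 4, -8], [4, -2, -1, 2], [4, -1, -1, 2], [-8, 2, 2, -4]].
Applying the same elementary operations to the rows and columns of A produces a congruent diagonal matrix with entries -16, -1, 0, 0.
So there are 2 negative, 2 zero pivots.
Hence Q is negative semidefinite.

negative semidefinite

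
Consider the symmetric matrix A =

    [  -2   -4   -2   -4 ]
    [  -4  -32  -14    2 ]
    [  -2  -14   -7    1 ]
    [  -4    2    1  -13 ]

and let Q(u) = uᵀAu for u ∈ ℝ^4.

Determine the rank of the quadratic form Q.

3

Applying the same elementary operations to the rows and columns of A produces a congruent diagonal matrix with entries -2, -24, -5/6, 0.
That gives 3 negative, 1 zero pivots.
The rank is the number of nonzero pivots: 3.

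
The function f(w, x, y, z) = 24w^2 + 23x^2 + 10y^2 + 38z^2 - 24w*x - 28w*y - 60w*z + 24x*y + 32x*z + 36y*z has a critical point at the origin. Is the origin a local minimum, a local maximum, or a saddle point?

local minimum

The Hessian at the origin is H = [[48, -24, -28, -60], [-24, 46, 24, 32], [-28, 24, 20, 36], [-60, 32, 36, 76]].
An LDLᵀ factorisation of H has diagonal entries 48, 34, 37/51, 24/37.
Counting signs: 4 positive.
H is positive definite, so the origin is a strict local minimum.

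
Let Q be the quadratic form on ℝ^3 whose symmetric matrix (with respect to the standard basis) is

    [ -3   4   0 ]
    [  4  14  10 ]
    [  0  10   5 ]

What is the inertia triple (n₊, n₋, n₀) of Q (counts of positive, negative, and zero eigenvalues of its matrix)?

An LDLᵀ factorisation of A has diagonal entries -3, 58/3, -5/29.
So there are 1 positive, 2 negative pivots.

(1, 2, 0)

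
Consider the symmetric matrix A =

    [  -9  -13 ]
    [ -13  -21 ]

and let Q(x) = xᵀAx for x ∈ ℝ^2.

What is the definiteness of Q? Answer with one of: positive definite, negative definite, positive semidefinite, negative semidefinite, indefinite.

negative definite

For the 2×2 matrix [[-9, -13], [-13, -21]]: det = -9·-21 − (-13)² = 20, trace = -30.
det > 0 so both eigenvalues share the sign of the trace; trace = -30 < 0 ⇒ both negative.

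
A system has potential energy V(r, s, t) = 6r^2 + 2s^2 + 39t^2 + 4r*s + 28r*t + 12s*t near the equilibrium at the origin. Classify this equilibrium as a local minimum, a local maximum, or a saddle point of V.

local minimum

The Hessian at the origin is H = [[12, 4, 28], [4, 4, 12], [28, 12, 78]].
Congruent diagonalization of H (simultaneous row and column reduction) yields pivots 12, 8/3, 10.
That gives 3 positive pivots.
H is positive definite, so the origin is a strict local minimum.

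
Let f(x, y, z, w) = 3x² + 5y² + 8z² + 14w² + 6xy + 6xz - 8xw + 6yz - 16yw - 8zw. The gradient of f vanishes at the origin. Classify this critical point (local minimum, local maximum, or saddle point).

local minimum

The Hessian at the origin is H = [[6, 6, 6, -8], [6, 10, 6, -16], [6, 6, 16, -8], [-8, -16, -8, 28]].
Congruent diagonalization of H (simultaneous row and column reduction) yields pivots 6, 4, 10, 4/3.
Counting signs: 4 positive.
H is positive definite, so the origin is a strict local minimum.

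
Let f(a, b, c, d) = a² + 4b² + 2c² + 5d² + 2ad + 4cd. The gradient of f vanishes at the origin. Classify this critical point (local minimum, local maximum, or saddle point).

The Hessian at the origin is H = [[2, 0, 0, 2], [0, 8, 0, 0], [0, 0, 4, 4], [2, 0, 4, 10]].
Congruent diagonalization of H (simultaneous row and column reduction) yields pivots 2, 8, 4, 4.
Counting signs: 4 positive.
H is positive definite, so the origin is a strict local minimum.

local minimum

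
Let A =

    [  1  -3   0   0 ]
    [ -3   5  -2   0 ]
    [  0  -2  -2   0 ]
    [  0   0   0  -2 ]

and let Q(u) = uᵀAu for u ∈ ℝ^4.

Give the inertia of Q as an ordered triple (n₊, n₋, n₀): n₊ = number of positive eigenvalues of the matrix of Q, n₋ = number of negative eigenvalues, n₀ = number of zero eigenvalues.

Applying the same elementary operations to the rows and columns of A produces a congruent diagonal matrix with entries 1, -4, -1, -2.
That gives 1 positive, 3 negative pivots.

(1, 3, 0)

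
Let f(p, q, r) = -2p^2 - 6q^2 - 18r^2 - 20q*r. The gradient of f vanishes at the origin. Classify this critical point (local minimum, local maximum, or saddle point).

The Hessian at the origin is H = [[-4, 0, 0], [0, -12, -20], [0, -20, -36]].
An LDLᵀ factorisation of H has diagonal entries -4, -12, -8/3.
So there are 3 negative pivots.
H is negative definite, so the origin is a strict local maximum.

local maximum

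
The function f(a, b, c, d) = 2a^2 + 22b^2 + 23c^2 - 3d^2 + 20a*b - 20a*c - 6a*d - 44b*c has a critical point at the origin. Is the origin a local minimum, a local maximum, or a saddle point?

The Hessian at the origin is H = [[4, 20, -20, -6], [20, 44, -44, 0], [-20, -44, 46, 0], [-6, 0, 0, -6]].
Row-reducing H symmetrically gives the diagonal entries 4, -56, 2, 15/14.
Counting signs: 3 positive, 1 negative.
H is indefinite, so the origin is a saddle point.

saddle point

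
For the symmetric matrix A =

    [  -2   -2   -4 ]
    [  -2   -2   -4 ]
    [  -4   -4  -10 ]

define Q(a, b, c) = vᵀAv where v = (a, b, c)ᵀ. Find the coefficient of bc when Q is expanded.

The coefficient of bc is A[2,3] + A[3,2] = 2·(-4) = -8.

-8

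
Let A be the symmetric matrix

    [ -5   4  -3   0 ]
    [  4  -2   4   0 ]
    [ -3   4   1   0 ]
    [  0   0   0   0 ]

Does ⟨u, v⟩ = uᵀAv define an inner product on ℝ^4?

no

Symmetric row and column elimination reduces A to a congruent diagonal form with pivots -5, 6/5, 2/3, 0.
So there are 2 positive, 1 negative, 1 zero pivots.
Hence Q is indefinite.
⟨·,·⟩ is an inner product exactly when A is positive definite.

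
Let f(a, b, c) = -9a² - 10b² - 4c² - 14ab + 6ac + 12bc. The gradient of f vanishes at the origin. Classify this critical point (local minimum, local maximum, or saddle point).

The Hessian at the origin is H = [[-18, -14, 6], [-14, -20, 12], [6, 12, -8]].
An LDLᵀ factorisation of H has diagonal entries -18, -82/9, -4/41.
So there are 3 negative pivots.
H is negative definite, so the origin is a strict local maximum.

local maximum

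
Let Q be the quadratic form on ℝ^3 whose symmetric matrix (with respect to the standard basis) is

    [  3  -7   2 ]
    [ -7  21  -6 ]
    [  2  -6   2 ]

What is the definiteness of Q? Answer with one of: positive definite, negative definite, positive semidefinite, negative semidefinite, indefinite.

Leading principal minors: Δ_1 = 3, Δ_2 = 14, Δ_3 = 4.
All leading principal minors are positive, so by Sylvester's criterion Q is positive definite.

positive definite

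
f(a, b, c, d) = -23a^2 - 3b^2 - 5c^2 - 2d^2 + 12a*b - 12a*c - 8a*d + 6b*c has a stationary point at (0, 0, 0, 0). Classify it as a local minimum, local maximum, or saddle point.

The Hessian at the origin is H = [[-46, 12, -12, -8], [12, -6, 6, 0], [-12, 6, -10, 0], [-8, 0, 0, -4]].
Row-reducing H symmetrically gives the diagonal entries -46, -66/23, -4, -12/11.
That gives 4 negative pivots.
H is negative definite, so the origin is a strict local maximum.

local maximum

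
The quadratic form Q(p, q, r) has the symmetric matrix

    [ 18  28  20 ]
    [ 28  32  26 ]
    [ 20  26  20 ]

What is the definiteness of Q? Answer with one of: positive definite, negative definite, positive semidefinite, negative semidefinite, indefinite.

indefinite

Symmetric row and column elimination reduces A to a congruent diagonal form with pivots 18, -104/9, 1/26.
That gives 2 positive, 1 negative pivots.
Hence Q is indefinite.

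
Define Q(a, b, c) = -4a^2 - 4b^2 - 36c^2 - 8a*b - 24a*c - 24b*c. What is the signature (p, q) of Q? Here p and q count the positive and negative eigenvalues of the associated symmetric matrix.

(0, 1)

Write A = [[-4, -4, -12], [-4, -4, -12], [-12, -12, -36]].
Symmetric row and column elimination reduces A to a congruent diagonal form with pivots -4, 0, 0.
So there are 1 negative, 2 zero pivots.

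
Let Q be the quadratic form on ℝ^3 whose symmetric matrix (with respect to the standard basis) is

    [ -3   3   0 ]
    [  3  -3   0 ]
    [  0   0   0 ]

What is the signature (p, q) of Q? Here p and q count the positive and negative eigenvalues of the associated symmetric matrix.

Congruent diagonalization of A (simultaneous row and column reduction) yields pivots -3, 0, 0.
So there are 1 negative, 2 zero pivots.

(0, 1)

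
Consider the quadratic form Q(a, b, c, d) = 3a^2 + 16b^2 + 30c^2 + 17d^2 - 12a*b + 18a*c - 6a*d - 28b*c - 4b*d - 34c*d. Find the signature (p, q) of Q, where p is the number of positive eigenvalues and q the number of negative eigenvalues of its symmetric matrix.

(2, 2)

The associated matrix is A = [[3, -6, 9, -3], [-6, 16, -14, -2], [9, -14, 30, -17], [-3, -2, -17, 17]].
Symmetric row and column elimination reduces A to a congruent diagonal form with pivots 3, 4, -1, -2.
So there are 2 positive, 2 negative pivots.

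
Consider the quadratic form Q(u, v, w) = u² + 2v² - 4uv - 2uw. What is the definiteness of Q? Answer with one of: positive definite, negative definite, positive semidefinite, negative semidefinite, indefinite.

indefinite

Write A = [[1, -2, -1], [-2, 2, 0], [-1, 0, 0]].
Symmetric row and column elimination reduces A to a congruent diagonal form with pivots 1, -2, 1.
Counting signs: 2 positive, 1 negative.
Hence Q is indefinite.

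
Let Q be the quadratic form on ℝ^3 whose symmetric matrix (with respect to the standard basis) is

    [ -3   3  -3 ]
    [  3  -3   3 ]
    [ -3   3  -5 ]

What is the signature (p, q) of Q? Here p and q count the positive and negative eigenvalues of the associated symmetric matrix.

(0, 2)

Applying the same elementary operations to the rows and columns of A produces a congruent diagonal matrix with entries -3, 0, -2.
So there are 2 negative, 1 zero pivots.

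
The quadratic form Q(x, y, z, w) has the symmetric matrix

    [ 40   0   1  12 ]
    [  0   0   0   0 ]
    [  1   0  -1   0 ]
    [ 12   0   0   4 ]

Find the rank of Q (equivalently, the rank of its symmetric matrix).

3

Congruent diagonalization of A (simultaneous row and column reduction) yields pivots 40, 0, -41/40, 20/41.
Counting signs: 2 positive, 1 negative, 1 zero.
The rank is the number of nonzero pivots: 3.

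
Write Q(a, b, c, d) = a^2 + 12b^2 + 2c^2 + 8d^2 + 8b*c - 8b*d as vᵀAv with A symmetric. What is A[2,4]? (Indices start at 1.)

The coefficient of b·d in Q is -8. For a symmetric A this equals A[2,4] + A[4,2] = 2·A[2,4].
So A[2,4] = -8/2 = -4.

-4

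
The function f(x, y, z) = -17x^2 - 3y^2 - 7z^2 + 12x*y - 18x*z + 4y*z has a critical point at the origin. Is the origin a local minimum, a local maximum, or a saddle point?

The Hessian at the origin is H = [[-34, 12, -18], [12, -6, 4], [-18, 4, -14]].
Applying the same elementary operations to the rows and columns of H produces a congruent diagonal matrix with entries -34, -30/17, -4/3.
So there are 3 negative pivots.
H is negative definite, so the origin is a strict local maximum.

local maximum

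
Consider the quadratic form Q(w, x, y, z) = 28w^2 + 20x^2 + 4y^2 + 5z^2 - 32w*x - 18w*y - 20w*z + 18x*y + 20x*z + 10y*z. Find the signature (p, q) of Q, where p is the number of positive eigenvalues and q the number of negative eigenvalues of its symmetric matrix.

(2, 1)

The associated matrix is A = [[28, -16, -9, -10], [-16, 20, 9, 10], [-9, 9, 4, 5], [-10, 10, 5, 5]].
Row-reducing A symmetrically gives the diagonal entries 28, 76/7, -5/19, 0.
Counting signs: 2 positive, 1 negative, 1 zero.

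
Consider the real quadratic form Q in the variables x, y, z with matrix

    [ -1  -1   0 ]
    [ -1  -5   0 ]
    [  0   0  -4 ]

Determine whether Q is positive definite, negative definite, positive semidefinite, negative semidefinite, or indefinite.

negative definite

Applying the same elementary operations to the rows and columns of A produces a congruent diagonal matrix with entries -1, -4, -4.
So there are 3 negative pivots.
Hence Q is negative definite.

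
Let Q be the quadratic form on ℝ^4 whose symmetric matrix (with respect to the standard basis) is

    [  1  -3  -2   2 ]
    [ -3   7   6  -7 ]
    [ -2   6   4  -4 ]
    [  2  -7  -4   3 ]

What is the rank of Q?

Congruent diagonalization of A (simultaneous row and column reduction) yields pivots 1, -2, 0, -1/2.
Counting signs: 1 positive, 2 negative, 1 zero.
The rank is the number of nonzero pivots: 3.

3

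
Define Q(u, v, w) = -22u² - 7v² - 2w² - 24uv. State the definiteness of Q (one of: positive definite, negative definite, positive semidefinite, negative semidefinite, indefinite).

The symmetric matrix is A = [[-22, -12, 0], [-12, -7, 0], [0, 0, -2]].
Row-reducing A symmetrically gives the diagonal entries -22, -5/11, -2.
That gives 3 negative pivots.
Hence Q is negative definite.

negative definite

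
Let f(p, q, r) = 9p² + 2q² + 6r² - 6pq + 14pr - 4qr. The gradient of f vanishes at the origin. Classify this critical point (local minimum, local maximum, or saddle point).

The Hessian at the origin is H = [[18, -6, 14], [-6, 4, -4], [14, -4, 12]].
Symmetric row and column elimination reduces H to a congruent diagonal form with pivots 18, 2, 8/9.
That gives 3 positive pivots.
H is positive definite, so the origin is a strict local minimum.

local minimum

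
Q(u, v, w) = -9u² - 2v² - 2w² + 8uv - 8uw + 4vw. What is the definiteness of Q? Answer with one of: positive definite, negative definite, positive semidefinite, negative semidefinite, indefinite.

The symmetric matrix is A = [[-9, 4, -4], [4, -2, 2], [-4, 2, -2]].
Row-reducing A symmetrically gives the diagonal entries -9, -2/9, 0.
Counting signs: 2 negative, 1 zero.
Hence Q is negative semidefinite.

negative semidefinite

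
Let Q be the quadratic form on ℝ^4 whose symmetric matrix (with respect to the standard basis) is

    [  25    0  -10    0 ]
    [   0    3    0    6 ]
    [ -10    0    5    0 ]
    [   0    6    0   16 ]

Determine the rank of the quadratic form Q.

4

Symmetric row and column elimination reduces A to a congruent diagonal form with pivots 25, 3, 1, 4.
So there are 4 positive pivots.
The rank is the number of nonzero pivots: 4.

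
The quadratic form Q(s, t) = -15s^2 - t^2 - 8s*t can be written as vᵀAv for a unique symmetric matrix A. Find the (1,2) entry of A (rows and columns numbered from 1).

-4

The coefficient of s·t in Q is -8. For a symmetric A this equals A[1,2] + A[2,1] = 2·A[1,2].
So A[1,2] = -8/2 = -4.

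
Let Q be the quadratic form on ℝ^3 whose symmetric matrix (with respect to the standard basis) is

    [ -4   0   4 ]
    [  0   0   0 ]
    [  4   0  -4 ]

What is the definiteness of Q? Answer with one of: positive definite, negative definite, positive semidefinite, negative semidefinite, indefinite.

negative semidefinite

Row-reducing A symmetrically gives the diagonal entries -4, 0, 0.
So there are 1 negative, 2 zero pivots.
Hence Q is negative semidefinite.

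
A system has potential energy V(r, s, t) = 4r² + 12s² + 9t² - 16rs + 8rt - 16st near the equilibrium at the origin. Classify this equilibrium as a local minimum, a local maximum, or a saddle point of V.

The Hessian at the origin is H = [[8, -16, 8], [-16, 24, -16], [8, -16, 18]].
Symmetric row and column elimination reduces H to a congruent diagonal form with pivots 8, -8, 10.
That gives 2 positive, 1 negative pivots.
H is indefinite, so the origin is a saddle point.

saddle point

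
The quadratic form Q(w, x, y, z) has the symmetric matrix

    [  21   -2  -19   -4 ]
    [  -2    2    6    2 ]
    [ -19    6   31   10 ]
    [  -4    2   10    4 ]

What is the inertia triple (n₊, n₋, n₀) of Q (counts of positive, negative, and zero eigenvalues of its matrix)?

Congruent diagonalization of A (simultaneous row and column reduction) yields pivots 21, 38/21, 78/19, 4/39.
Counting signs: 4 positive.

(4, 0, 0)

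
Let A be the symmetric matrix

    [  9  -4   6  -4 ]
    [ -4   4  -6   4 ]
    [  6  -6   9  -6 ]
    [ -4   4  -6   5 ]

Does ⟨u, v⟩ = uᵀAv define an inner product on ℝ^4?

no

Symmetric row and column elimination reduces A to a congruent diagonal form with pivots 9, 20/9, 0, 1.
Counting signs: 3 positive, 1 zero.
Hence Q is positive semidefinite.
⟨·,·⟩ is an inner product exactly when A is positive definite.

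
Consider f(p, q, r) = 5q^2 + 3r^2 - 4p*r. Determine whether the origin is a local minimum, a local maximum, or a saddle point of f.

saddle point

The Hessian at the origin is H = [[0, 0, -4], [0, 10, 0], [-4, 0, 6]].
H is indefinite, so the origin is a saddle point.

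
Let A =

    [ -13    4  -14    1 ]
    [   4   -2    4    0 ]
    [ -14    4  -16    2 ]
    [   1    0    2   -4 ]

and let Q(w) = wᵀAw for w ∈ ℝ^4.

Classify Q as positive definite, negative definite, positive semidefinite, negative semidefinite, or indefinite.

Leading principal minors: Δ_1 = -13, Δ_2 = 10, Δ_3 = -8, Δ_4 = 24.
The signs alternate starting with Δ_1 < 0, so by Sylvester's criterion Q is negative definite.

negative definite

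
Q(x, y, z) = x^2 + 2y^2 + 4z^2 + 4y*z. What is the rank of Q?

3

Write A = [[1, 0, 0], [0, 2, 2], [0, 2, 4]].
Applying the same elementary operations to the rows and columns of A produces a congruent diagonal matrix with entries 1, 2, 2.
So there are 3 positive pivots.
The rank is the number of nonzero pivots: 3.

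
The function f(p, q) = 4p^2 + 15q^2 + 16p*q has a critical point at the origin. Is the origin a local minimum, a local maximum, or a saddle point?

saddle point

The Hessian at the origin is H = [[8, 16], [16, 30]].
det H = 8·30 − (16)² = -16 < 0, so H is indefinite.
Therefore the origin is a saddle point.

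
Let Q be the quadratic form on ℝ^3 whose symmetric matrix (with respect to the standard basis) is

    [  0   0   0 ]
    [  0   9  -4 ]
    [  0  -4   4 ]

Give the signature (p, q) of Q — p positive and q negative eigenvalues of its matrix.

(2, 0)

Applying the same elementary operations to the rows and columns of A produces a congruent diagonal matrix with entries 0, 9, 20/9.
Counting signs: 2 positive, 1 zero.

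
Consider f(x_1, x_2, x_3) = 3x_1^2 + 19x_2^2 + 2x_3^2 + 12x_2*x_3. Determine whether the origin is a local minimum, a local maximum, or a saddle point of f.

The Hessian at the origin is H = [[6, 0, 0], [0, 38, 12], [0, 12, 4]].
Symmetric row and column elimination reduces H to a congruent diagonal form with pivots 6, 38, 4/19.
So there are 3 positive pivots.
H is positive definite, so the origin is a strict local minimum.

local minimum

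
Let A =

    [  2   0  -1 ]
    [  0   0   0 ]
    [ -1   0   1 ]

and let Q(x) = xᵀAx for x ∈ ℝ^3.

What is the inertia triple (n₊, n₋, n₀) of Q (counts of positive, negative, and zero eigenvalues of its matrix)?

Symmetric row and column elimination reduces A to a congruent diagonal form with pivots 2, 0, 1/2.
Counting signs: 2 positive, 1 zero.

(2, 0, 1)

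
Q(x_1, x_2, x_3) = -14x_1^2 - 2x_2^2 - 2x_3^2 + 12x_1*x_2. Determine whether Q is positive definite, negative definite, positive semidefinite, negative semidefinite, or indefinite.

indefinite

The symmetric matrix is A = [[-14, 6, 0], [6, -2, 0], [0, 0, -2]].
Applying the same elementary operations to the rows and columns of A produces a congruent diagonal matrix with entries -14, 4/7, -2.
Counting signs: 1 positive, 2 negative.
Hence Q is indefinite.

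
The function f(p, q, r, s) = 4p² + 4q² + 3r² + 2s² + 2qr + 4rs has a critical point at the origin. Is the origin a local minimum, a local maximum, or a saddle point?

local minimum

The Hessian at the origin is H = [[8, 0, 0, 0], [0, 8, 2, 0], [0, 2, 6, 4], [0, 0, 4, 4]].
Symmetric row and column elimination reduces H to a congruent diagonal form with pivots 8, 8, 11/2, 12/11.
Counting signs: 4 positive.
H is positive definite, so the origin is a strict local minimum.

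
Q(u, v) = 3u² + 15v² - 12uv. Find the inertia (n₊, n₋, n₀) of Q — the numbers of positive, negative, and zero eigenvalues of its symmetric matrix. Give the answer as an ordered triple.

Write A = [[3, -6], [-6, 15]].
Applying the same elementary operations to the rows and columns of A produces a congruent diagonal matrix with entries 3, 3.
Counting signs: 2 positive.

(2, 0, 0)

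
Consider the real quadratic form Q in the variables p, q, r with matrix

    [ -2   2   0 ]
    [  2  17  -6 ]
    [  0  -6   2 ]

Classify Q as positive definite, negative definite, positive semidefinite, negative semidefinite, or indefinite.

Congruent diagonalization of A (simultaneous row and column reduction) yields pivots -2, 19, 2/19.
So there are 2 positive, 1 negative pivots.
Hence Q is indefinite.

indefinite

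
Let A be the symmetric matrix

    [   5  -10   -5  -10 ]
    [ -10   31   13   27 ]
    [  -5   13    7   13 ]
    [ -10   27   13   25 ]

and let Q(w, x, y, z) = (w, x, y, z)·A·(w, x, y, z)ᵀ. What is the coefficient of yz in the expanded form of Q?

The coefficient of yz is A[3,4] + A[4,3] = 2·13 = 26.

26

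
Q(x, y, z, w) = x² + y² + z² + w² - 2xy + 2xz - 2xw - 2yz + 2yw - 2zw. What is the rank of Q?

The associated matrix is A = [[1, -1, 1, -1], [-1, 1, -1, 1], [1, -1, 1, -1], [-1, 1, -1, 1]].
Applying the same elementary operations to the rows and columns of A produces a congruent diagonal matrix with entries 1, 0, 0, 0.
So there are 1 positive, 3 zero pivots.
The rank is the number of nonzero pivots: 1.

1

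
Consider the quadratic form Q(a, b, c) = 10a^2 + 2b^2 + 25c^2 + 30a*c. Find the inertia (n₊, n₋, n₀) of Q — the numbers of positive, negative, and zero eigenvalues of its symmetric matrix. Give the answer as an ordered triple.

(3, 0, 0)

Write A = [[10, 0, 15], [0, 2, 0], [15, 0, 25]].
An LDLᵀ factorisation of A has diagonal entries 10, 2, 5/2.
Counting signs: 3 positive.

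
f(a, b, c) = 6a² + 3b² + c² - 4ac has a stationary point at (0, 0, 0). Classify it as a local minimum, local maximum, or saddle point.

local minimum

The Hessian at the origin is H = [[12, 0, -4], [0, 6, 0], [-4, 0, 2]].
An LDLᵀ factorisation of H has diagonal entries 12, 6, 2/3.
Counting signs: 3 positive.
H is positive definite, so the origin is a strict local minimum.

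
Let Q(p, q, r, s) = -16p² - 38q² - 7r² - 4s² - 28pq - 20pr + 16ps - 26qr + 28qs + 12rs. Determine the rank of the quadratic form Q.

4

The associated matrix is A = [[-16, -14, -10, 8], [-14, -38, -13, 14], [-10, -13, -7, 6], [8, 14, 6, -4]].
Congruent diagonalization of A (simultaneous row and column reduction) yields pivots -16, -103/4, -5/103, 12/5.
Counting signs: 1 positive, 3 negative.
The rank is the number of nonzero pivots: 4.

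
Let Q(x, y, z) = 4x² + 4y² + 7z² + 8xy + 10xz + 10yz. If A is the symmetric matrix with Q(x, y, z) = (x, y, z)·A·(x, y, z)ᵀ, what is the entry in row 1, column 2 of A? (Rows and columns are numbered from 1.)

4

The coefficient of x·y in Q is 8. For a symmetric A this equals A[1,2] + A[2,1] = 2·A[1,2].
So A[1,2] = 8/2 = 4.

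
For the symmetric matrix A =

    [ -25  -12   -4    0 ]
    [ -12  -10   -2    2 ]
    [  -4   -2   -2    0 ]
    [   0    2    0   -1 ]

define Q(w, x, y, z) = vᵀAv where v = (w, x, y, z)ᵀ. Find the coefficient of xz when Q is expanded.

4

The coefficient of xz is A[2,4] + A[4,2] = 2·2 = 4.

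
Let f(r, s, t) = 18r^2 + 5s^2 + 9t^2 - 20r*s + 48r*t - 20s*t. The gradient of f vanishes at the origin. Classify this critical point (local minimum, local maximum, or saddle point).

saddle point

The Hessian at the origin is H = [[36, -20, 48], [-20, 10, -20], [48, -20, 18]].
Applying the same elementary operations to the rows and columns of H produces a congruent diagonal matrix with entries 36, -10/9, -6.
That gives 1 positive, 2 negative pivots.
H is indefinite, so the origin is a saddle point.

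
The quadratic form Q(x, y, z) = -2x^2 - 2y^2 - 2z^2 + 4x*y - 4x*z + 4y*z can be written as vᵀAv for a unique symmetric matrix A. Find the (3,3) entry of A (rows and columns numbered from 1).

The coefficient of z^2 in Q is -2, and that is exactly A[3,3].

-2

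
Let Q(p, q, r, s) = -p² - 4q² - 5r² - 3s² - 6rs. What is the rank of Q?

4

Write A = [[-1, 0, 0, 0], [0, -4, 0, 0], [0, 0, -5, -3], [0, 0, -3, -3]].
Symmetric row and column elimination reduces A to a congruent diagonal form with pivots -1, -4, -5, -6/5.
That gives 4 negative pivots.
The rank is the number of nonzero pivots: 4.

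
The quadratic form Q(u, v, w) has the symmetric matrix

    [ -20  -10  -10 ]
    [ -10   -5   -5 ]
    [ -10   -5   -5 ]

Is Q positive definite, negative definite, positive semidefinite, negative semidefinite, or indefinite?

negative semidefinite

Row-reducing A symmetrically gives the diagonal entries -20, 0, 0.
Counting signs: 1 negative, 2 zero.
Hence Q is negative semidefinite.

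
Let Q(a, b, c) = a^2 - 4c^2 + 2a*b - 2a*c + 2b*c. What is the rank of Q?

3

Write A = [[1, 1, -1], [1, 0, 1], [-1, 1, -4]].
Applying the same elementary operations to the rows and columns of A produces a congruent diagonal matrix with entries 1, -1, -1.
That gives 1 positive, 2 negative pivots.
The rank is the number of nonzero pivots: 3.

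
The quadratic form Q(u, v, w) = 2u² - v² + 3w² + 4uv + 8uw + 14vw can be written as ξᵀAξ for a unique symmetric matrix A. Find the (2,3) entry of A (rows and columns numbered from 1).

The coefficient of v·w in Q is 14. For a symmetric A this equals A[2,3] + A[3,2] = 2·A[2,3].
So A[2,3] = 14/2 = 7.

7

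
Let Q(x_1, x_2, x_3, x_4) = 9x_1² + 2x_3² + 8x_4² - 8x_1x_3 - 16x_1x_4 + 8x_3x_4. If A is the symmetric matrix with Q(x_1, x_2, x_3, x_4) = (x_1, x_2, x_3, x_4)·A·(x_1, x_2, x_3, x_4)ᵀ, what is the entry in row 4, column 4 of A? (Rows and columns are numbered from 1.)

The coefficient of x_4² in Q is 8, and that is exactly A[4,4].

8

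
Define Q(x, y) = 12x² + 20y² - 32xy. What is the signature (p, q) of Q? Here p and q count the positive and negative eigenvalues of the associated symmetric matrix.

(1, 1)

Write A = [[12, -16], [-16, 20]].
An LDLᵀ factorisation of A has diagonal entries 12, -4/3.
So there are 1 positive, 1 negative pivots.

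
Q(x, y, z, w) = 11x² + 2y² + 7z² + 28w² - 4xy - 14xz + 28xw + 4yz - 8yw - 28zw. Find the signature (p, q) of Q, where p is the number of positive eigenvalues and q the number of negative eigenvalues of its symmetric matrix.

(3, 0)

The symmetric matrix is A = [[11, -2, -7, 14], [-2, 2, 2, -4], [-7, 2, 7, -14], [14, -4, -14, 28]].
Applying the same elementary operations to the rows and columns of A produces a congruent diagonal matrix with entries 11, 18/11, 20/9, 0.
So there are 3 positive, 1 zero pivots.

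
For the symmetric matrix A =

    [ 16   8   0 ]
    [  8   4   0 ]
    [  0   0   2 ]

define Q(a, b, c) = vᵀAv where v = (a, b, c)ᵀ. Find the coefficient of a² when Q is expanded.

16

The coefficient of a² is the diagonal entry A[1,1] = 16.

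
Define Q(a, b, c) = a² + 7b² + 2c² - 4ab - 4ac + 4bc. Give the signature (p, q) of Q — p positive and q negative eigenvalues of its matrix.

Write A = [[1, -2, -2], [-2, 7, 2], [-2, 2, 2]].
Applying the same elementary operations to the rows and columns of A produces a congruent diagonal matrix with entries 1, 3, -10/3.
Counting signs: 2 positive, 1 negative.

(2, 1)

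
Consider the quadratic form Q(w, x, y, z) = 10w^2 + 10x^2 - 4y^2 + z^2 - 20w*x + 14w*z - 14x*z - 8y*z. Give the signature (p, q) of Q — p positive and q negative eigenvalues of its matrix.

(2, 1)

Write A = [[10, -10, 0, 7], [-10, 10, 0, -7], [0, 0, -4, -4], [7, -7, -4, 1]].
Row-reducing A symmetrically gives the diagonal entries 10, 0, -4, 1/10.
So there are 2 positive, 1 negative, 1 zero pivots.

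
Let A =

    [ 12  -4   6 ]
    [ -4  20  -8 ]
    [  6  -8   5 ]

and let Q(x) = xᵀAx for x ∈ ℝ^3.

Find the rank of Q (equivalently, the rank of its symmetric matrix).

An LDLᵀ factorisation of A has diagonal entries 12, 56/3, 1/14.
So there are 3 positive pivots.
The rank is the number of nonzero pivots: 3.

3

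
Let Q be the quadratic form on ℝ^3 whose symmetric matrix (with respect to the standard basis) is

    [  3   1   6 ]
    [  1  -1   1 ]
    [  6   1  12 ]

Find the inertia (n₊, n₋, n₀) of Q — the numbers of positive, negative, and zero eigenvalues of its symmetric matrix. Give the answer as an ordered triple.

(2, 1, 0)

Congruent diagonalization of A (simultaneous row and column reduction) yields pivots 3, -4/3, 3/4.
Counting signs: 2 positive, 1 negative.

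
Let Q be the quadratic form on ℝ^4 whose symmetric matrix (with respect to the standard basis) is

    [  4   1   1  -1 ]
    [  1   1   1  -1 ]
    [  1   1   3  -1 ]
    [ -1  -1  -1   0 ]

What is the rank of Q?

An LDLᵀ factorisation of A has diagonal entries 4, 3/4, 2, -1.
That gives 3 positive, 1 negative pivots.
The rank is the number of nonzero pivots: 4.

4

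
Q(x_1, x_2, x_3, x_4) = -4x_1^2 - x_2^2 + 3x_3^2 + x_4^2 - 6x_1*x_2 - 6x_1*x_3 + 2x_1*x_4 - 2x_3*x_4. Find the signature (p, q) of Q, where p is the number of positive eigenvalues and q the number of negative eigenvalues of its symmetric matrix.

The associated matrix is A = [[-4, -3, -3, 1], [-3, -1, 0, 0], [-3, 0, 3, -1], [1, 0, -1, 1]].
Symmetric row and column elimination reduces A to a congruent diagonal form with pivots -4, 5/4, 6/5, 2/3.
That gives 3 positive, 1 negative pivots.

(3, 1)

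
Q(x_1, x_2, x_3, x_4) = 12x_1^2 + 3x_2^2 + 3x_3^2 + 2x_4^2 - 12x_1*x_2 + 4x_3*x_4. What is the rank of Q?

3

Write A = [[12, -6, 0, 0], [-6, 3, 0, 0], [0, 0, 3, 2], [0, 0, 2, 2]].
Row-reducing A symmetrically gives the diagonal entries 12, 0, 3, 2/3.
That gives 3 positive, 1 zero pivots.
The rank is the number of nonzero pivots: 3.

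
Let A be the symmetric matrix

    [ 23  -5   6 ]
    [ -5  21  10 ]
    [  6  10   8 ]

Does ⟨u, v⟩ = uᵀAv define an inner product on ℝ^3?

yes

An LDLᵀ factorisation of A has diagonal entries 23, 458/23, 4/229.
So there are 3 positive pivots.
Hence Q is positive definite.
⟨·,·⟩ is an inner product exactly when A is positive definite.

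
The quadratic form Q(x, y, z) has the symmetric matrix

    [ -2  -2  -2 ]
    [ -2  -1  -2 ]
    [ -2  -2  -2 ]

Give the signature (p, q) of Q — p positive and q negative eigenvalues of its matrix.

Applying the same elementary operations to the rows and columns of A produces a congruent diagonal matrix with entries -2, 1, 0.
Counting signs: 1 positive, 1 negative, 1 zero.

(1, 1)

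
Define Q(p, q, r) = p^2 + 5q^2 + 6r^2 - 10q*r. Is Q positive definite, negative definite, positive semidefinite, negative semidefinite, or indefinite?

positive definite

Write A = [[1, 0, 0], [0, 5, -5], [0, -5, 6]].
An LDLᵀ factorisation of A has diagonal entries 1, 5, 1.
Counting signs: 3 positive.
Hence Q is positive definite.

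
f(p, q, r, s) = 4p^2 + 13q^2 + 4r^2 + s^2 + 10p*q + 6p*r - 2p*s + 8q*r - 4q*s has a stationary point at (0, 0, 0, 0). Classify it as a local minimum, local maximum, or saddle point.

The Hessian at the origin is H = [[8, 10, 6, -2], [10, 26, 8, -4], [6, 8, 8, 0], [-2, -4, 0, 2]].
Row-reducing H symmetrically gives the diagonal entries 8, 27/2, 94/27, 30/47.
That gives 4 positive pivots.
H is positive definite, so the origin is a strict local minimum.

local minimum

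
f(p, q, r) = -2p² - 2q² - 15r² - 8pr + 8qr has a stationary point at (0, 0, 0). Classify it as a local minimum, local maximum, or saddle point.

The Hessian at the origin is H = [[-4, 0, -8], [0, -4, 8], [-8, 8, -30]].
Row-reducing H symmetrically gives the diagonal entries -4, -4, 2.
That gives 1 positive, 2 negative pivots.
H is indefinite, so the origin is a saddle point.

saddle point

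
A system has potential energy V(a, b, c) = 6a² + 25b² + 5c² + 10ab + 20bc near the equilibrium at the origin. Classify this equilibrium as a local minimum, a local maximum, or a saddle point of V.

local minimum

The Hessian at the origin is H = [[12, 10, 0], [10, 50, 20], [0, 20, 10]].
Applying the same elementary operations to the rows and columns of H produces a congruent diagonal matrix with entries 12, 125/3, 2/5.
That gives 3 positive pivots.
H is positive definite, so the origin is a strict local minimum.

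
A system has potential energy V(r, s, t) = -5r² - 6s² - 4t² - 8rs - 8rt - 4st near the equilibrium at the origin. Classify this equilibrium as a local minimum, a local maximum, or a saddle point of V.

The Hessian at the origin is H = [[-10, -8, -8], [-8, -12, -4], [-8, -4, -8]].
Symmetric row and column elimination reduces H to a congruent diagonal form with pivots -10, -28/5, -4/7.
Counting signs: 3 negative.
H is negative definite, so the origin is a strict local maximum.

local maximum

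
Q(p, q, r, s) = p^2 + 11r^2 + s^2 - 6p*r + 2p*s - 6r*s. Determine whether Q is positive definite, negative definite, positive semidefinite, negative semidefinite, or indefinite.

The associated matrix is A = [[1, 0, -3, 1], [0, 0, 0, 0], [-3, 0, 11, -3], [1, 0, -3, 1]].
Symmetric row and column elimination reduces A to a congruent diagonal form with pivots 1, 0, 2, 0.
Counting signs: 2 positive, 2 zero.
Hence Q is positive semidefinite.

positive semidefinite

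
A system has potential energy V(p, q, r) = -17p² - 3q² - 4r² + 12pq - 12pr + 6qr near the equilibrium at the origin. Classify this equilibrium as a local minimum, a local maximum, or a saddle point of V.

local maximum

The Hessian at the origin is H = [[-34, 12, -12], [12, -6, 6], [-12, 6, -8]].
Symmetric row and column elimination reduces H to a congruent diagonal form with pivots -34, -30/17, -2.
So there are 3 negative pivots.
H is negative definite, so the origin is a strict local maximum.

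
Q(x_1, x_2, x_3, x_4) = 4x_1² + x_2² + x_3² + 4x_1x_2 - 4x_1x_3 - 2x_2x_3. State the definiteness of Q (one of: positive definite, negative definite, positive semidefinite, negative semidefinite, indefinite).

The associated matrix is A = [[4, 2, -2, 0], [2, 1, -1, 0], [-2, -1, 1, 0], [0, 0, 0, 0]].
Row-reducing A symmetrically gives the diagonal entries 4, 0, 0, 0.
That gives 1 positive, 3 zero pivots.
Hence Q is positive semidefinite.

positive semidefinite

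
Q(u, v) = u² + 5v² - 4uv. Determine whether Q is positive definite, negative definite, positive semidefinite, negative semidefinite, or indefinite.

The symmetric matrix of Q is [[1, -2], [-2, 5]].
For the 2×2 matrix [[1, -2], [-2, 5]]: det = 1·5 − (-2)² = 1, trace = 6.
det > 0 so both eigenvalues share the sign of the trace; trace = 6 > 0 ⇒ both positive.

positive definite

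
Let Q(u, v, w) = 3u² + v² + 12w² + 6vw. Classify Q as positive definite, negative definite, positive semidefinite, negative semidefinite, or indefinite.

The symmetric matrix of Q is A = [[3, 0, 0], [0, 1, 3], [0, 3, 12]].
Leading principal minors: Δ_1 = 3, Δ_2 = 3, Δ_3 = 9.
All leading principal minors are positive, so by Sylvester's criterion Q is positive definite.

positive definite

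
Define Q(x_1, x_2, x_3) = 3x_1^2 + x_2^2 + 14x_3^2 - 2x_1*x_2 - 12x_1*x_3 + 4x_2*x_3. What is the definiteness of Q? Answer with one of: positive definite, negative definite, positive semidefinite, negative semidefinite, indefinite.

Write A = [[3, -1, -6], [-1, 1, 2], [-6, 2, 14]].
Applying the same elementary operations to the rows and columns of A produces a congruent diagonal matrix with entries 3, 2/3, 2.
That gives 3 positive pivots.
Hence Q is positive definite.

positive definite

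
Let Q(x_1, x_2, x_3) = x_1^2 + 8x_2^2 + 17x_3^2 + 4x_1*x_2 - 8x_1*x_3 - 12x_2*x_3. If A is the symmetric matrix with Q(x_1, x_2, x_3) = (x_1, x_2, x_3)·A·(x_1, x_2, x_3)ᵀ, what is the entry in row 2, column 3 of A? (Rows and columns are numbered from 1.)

The coefficient of x_2·x_3 in Q is -12. For a symmetric A this equals A[2,3] + A[3,2] = 2·A[2,3].
So A[2,3] = -12/2 = -6.

-6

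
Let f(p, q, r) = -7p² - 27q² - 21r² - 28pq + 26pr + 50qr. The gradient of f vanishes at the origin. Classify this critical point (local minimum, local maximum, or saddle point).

The Hessian at the origin is H = [[-14, -28, 26], [-28, -54, 50], [26, 50, -42]].
Applying the same elementary operations to the rows and columns of H produces a congruent diagonal matrix with entries -14, 2, 30/7.
Counting signs: 2 positive, 1 negative.
H is indefinite, so the origin is a saddle point.

saddle point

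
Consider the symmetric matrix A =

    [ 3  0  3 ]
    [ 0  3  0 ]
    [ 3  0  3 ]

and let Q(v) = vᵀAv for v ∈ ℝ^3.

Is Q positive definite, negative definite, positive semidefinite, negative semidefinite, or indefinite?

positive semidefinite

Symmetric row and column elimination reduces A to a congruent diagonal form with pivots 3, 3, 0.
That gives 2 positive, 1 zero pivots.
Hence Q is positive semidefinite.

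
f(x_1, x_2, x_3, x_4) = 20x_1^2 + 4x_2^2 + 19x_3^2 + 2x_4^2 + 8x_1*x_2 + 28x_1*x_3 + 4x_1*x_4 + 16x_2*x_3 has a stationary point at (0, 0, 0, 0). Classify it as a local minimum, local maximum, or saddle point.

The Hessian at the origin is H = [[40, 8, 28, 4], [8, 8, 16, 0], [28, 16, 38, 0], [4, 0, 0, 4]].
Congruent diagonalization of H (simultaneous row and column reduction) yields pivots 40, 32/5, 3/2, 2.
So there are 4 positive pivots.
H is positive definite, so the origin is a strict local minimum.

local minimum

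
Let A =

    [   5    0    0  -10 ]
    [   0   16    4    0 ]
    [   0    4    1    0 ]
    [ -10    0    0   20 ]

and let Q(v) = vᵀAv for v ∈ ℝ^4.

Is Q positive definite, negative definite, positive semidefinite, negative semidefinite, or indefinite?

Congruent diagonalization of A (simultaneous row and column reduction) yields pivots 5, 16, 0, 0.
That gives 2 positive, 2 zero pivots.
Hence Q is positive semidefinite.

positive semidefinite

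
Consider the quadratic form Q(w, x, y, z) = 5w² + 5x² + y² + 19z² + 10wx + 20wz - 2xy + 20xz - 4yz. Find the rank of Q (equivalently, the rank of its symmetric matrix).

The symmetric matrix is A = [[5, 5, 0, 10], [5, 5, -1, 10], [0, -1, 1, -2], [10, 10, -2, 19]].
Row reduction of A gives 4 nonzero rows, so rank A = 4.

4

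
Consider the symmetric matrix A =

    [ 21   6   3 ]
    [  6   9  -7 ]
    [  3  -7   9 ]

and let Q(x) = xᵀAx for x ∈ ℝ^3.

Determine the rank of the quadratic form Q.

3

An LDLᵀ factorisation of A has diagonal entries 21, 51/7, 5/51.
That gives 3 positive pivots.
The rank is the number of nonzero pivots: 3.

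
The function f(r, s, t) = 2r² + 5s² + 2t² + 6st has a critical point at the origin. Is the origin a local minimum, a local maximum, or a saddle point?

local minimum

The Hessian at the origin is H = [[4, 0, 0], [0, 10, 6], [0, 6, 4]].
Row-reducing H symmetrically gives the diagonal entries 4, 10, 2/5.
Counting signs: 3 positive.
H is positive definite, so the origin is a strict local minimum.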